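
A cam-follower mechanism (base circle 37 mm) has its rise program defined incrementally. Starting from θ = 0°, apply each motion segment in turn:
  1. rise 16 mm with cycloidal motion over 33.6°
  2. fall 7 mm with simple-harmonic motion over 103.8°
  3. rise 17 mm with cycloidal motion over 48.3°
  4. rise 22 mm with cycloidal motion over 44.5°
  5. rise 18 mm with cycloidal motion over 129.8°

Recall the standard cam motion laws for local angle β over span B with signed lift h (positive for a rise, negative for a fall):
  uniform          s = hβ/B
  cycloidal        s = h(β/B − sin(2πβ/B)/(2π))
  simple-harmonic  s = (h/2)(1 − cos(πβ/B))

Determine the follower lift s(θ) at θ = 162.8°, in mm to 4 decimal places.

seg 1 [0°–33.6°] cycloidal, h=16: full span → s += 16 → s = 16.0000
seg 2 [33.6°–137.4°] simple-harmonic, h=-7: full span → s += -7 → s = 9.0000
seg 3 [137.4°–185.7°] cycloidal, h=17: θ=162.8° here. β=25.4, B=48.3. 17·(0.5259 − sin(2π·0.5259)/(2π)) = 9.3780 → s = 18.3780

18.3780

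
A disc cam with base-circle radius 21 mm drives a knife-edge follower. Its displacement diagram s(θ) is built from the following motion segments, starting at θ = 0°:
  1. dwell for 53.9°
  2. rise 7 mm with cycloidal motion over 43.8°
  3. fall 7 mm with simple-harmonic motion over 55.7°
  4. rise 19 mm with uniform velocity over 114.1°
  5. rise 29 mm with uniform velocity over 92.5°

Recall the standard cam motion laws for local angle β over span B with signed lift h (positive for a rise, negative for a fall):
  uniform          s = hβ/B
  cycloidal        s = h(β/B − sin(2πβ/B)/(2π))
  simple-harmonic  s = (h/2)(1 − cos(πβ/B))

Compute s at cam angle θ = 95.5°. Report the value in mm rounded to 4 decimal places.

seg 1 [0°–53.9°] dwell: s stays 0.0000
seg 2 [53.9°–97.7°] cycloidal, h=7: θ=95.5° here. β=41.6, B=43.8. 7·(0.9498 − sin(2π·0.9498)/(2π)) = 6.9942 → s = 6.9942

6.9942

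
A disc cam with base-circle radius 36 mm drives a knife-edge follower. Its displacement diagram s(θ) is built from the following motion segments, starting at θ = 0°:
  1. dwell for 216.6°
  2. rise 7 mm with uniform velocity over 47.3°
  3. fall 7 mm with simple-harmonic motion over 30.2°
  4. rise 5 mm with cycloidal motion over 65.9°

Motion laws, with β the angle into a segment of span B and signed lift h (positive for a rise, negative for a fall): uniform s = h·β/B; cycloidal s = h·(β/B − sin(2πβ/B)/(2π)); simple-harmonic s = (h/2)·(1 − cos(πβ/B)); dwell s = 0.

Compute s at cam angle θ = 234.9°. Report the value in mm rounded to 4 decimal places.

seg 1 [0°–216.6°] dwell: s stays 0.0000
seg 2 [216.6°–263.9°] uniform, h=7: θ=234.9° here. β=18.3, B=47.3. 7·18.3/47.3 = 2.7082 → s = 2.7082

2.7082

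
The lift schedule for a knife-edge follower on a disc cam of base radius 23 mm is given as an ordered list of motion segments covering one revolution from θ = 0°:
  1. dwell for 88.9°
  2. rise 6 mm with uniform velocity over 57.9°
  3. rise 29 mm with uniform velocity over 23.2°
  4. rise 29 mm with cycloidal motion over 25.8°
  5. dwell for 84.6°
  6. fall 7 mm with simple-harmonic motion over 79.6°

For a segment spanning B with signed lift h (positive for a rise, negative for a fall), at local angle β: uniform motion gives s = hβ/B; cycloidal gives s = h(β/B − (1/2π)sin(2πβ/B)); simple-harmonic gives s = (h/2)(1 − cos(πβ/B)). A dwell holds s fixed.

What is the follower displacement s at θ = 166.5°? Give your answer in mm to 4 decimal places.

seg 1 [0°–88.9°] dwell: s stays 0.0000
seg 2 [88.9°–146.8°] uniform, h=6: full span → s += 6 → s = 6.0000
seg 3 [146.8°–170°] uniform, h=29: θ=166.5° here. β=19.7, B=23.2. 29·19.7/23.2 = 24.6250 → s = 30.6250

30.6250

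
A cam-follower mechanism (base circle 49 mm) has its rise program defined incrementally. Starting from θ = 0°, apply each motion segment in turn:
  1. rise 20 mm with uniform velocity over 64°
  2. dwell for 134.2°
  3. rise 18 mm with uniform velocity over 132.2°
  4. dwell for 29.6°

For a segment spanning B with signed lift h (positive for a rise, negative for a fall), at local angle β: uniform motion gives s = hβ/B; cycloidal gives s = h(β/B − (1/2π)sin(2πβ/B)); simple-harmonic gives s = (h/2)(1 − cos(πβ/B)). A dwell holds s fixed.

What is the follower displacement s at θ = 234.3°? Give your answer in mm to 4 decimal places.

seg 1 [0°–64°] uniform, h=20: full span → s += 20 → s = 20.0000
seg 2 [64°–198.2°] dwell: s stays 20.0000
seg 3 [198.2°–330.4°] uniform, h=18: θ=234.3° here. β=36.1, B=132.2. 18·36.1/132.2 = 4.9153 → s = 24.9153

24.9153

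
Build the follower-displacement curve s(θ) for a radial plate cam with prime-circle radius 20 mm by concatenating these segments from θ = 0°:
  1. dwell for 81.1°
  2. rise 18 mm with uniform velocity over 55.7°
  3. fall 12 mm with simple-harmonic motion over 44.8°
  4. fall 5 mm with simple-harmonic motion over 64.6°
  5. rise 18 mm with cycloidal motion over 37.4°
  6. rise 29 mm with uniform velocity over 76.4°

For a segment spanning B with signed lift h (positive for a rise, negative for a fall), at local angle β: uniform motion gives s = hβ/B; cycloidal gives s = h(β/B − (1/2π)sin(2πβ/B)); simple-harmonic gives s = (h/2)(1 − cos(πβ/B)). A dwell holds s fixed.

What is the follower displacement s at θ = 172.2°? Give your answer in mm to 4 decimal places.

seg 1 [0°–81.1°] dwell: s stays 0.0000
seg 2 [81.1°–136.8°] uniform, h=18: full span → s += 18 → s = 18.0000
seg 3 [136.8°–181.6°] simple-harmonic, h=-12: θ=172.2° here. β=35.4, B=44.8. -12/2·(1 − cos(π·0.7902)) = -10.7430 → s = 7.2570

7.2570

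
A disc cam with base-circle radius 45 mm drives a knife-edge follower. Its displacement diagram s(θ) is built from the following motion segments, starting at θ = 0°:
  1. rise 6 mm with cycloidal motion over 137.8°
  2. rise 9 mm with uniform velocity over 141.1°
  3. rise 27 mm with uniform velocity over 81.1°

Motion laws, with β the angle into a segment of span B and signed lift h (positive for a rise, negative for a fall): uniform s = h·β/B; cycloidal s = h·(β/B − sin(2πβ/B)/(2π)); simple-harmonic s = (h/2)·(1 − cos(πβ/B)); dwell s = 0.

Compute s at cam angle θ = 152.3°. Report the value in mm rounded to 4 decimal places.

seg 1 [0°–137.8°] cycloidal, h=6: full span → s += 6 → s = 6.0000
seg 2 [137.8°–278.9°] uniform, h=9: θ=152.3° here. β=14.5, B=141.1. 9·14.5/141.1 = 0.9249 → s = 6.9249

6.9249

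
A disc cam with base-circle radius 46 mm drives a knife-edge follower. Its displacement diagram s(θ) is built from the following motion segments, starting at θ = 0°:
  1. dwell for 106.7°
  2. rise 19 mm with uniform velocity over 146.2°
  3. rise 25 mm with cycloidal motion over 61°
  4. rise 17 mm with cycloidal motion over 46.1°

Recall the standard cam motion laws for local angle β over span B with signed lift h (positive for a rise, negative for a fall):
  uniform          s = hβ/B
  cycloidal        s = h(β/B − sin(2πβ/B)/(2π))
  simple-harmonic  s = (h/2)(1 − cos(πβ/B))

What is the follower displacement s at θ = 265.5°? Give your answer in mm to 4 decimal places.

seg 1 [0°–106.7°] dwell: s stays 0.0000
seg 2 [106.7°–252.9°] uniform, h=19: full span → s += 19 → s = 19.0000
seg 3 [252.9°–313.9°] cycloidal, h=25: θ=265.5° here. β=12.6, B=61. 25·(0.2066 − sin(2π·0.2066)/(2π)) = 1.3324 → s = 20.3324

20.3324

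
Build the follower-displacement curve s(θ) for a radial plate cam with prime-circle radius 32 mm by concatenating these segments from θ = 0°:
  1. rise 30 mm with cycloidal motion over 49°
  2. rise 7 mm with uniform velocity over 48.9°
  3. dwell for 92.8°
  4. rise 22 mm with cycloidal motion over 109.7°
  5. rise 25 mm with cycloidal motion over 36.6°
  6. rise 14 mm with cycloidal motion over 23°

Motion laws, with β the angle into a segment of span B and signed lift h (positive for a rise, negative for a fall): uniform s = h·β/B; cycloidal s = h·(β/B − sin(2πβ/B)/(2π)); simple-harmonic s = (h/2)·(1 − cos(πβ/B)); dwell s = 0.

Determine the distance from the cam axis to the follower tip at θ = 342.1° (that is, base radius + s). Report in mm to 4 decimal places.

seg 1 [0°–49°] cycloidal, h=30: full span → s += 30 → s = 30.0000
seg 2 [49°–97.9°] uniform, h=7: full span → s += 7 → s = 37.0000
seg 3 [97.9°–190.7°] dwell: s stays 37.0000
seg 4 [190.7°–300.4°] cycloidal, h=22: full span → s += 22 → s = 59.0000
seg 5 [300.4°–337°] cycloidal, h=25: full span → s += 25 → s = 84.0000
seg 6 [337°–360°] cycloidal, h=14: θ=342.1° here. β=5.1, B=23. 14·(0.2217 − sin(2π·0.2217)/(2π)) = 0.9112 → s = 84.9112
radial distance = base radius + s = 32 + 84.9112 = 116.9112

116.9112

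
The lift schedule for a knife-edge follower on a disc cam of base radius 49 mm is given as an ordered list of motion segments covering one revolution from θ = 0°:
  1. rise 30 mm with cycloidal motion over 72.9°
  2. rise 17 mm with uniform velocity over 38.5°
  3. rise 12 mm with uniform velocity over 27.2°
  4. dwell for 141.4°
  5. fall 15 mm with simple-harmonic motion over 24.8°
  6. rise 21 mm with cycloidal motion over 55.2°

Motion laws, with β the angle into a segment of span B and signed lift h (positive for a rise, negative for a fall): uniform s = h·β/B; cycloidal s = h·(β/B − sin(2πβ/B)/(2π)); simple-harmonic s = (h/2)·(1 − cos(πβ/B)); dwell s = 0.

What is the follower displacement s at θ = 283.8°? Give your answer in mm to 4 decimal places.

seg 1 [0°–72.9°] cycloidal, h=30: full span → s += 30 → s = 30.0000
seg 2 [72.9°–111.4°] uniform, h=17: full span → s += 17 → s = 47.0000
seg 3 [111.4°–138.6°] uniform, h=12: full span → s += 12 → s = 59.0000
seg 4 [138.6°–280°] dwell: s stays 59.0000
seg 5 [280°–304.8°] simple-harmonic, h=-15: θ=283.8° here. β=3.8, B=24.8. -15/2·(1 − cos(π·0.1532)) = -0.8523 → s = 58.1477

58.1477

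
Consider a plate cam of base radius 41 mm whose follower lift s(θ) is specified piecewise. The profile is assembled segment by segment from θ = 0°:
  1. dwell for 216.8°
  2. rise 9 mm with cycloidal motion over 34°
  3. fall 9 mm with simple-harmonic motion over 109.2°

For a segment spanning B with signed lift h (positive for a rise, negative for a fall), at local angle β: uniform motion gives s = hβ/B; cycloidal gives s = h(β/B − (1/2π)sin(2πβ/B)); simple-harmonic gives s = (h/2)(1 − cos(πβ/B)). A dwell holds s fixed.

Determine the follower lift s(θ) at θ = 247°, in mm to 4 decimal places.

seg 1 [0°–216.8°] dwell: s stays 0.0000
seg 2 [216.8°–250.8°] cycloidal, h=9: θ=247° here. β=30.2, B=34. 9·(0.8882 − sin(2π·0.8882)/(2π)) = 8.9193 → s = 8.9193

8.9193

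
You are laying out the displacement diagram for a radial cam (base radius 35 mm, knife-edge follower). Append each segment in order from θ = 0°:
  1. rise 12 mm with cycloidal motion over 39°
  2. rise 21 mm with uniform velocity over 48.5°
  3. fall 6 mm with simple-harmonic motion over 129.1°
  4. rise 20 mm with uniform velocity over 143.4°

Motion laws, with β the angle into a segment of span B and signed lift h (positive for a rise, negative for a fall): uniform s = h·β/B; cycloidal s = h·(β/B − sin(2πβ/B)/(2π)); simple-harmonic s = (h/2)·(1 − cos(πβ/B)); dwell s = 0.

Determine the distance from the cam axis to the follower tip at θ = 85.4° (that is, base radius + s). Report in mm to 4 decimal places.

seg 1 [0°–39°] cycloidal, h=12: full span → s += 12 → s = 12.0000
seg 2 [39°–87.5°] uniform, h=21: θ=85.4° here. β=46.4, B=48.5. 21·46.4/48.5 = 20.0907 → s = 32.0907
radial distance = base radius + s = 35 + 32.0907 = 67.0907

67.0907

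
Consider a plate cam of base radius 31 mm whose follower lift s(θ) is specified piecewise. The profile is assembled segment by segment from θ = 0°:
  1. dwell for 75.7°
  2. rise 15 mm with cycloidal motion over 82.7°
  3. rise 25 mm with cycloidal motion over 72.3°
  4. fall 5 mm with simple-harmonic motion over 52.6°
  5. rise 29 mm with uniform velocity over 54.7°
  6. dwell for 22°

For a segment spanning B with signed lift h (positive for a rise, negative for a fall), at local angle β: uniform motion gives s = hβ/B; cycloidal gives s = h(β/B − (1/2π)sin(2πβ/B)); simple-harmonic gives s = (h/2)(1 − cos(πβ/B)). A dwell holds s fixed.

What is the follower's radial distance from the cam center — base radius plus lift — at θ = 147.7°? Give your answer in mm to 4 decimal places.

seg 1 [0°–75.7°] dwell: s stays 0.0000
seg 2 [75.7°–158.4°] cycloidal, h=15: θ=147.7° here. β=72, B=82.7. 15·(0.8706 − sin(2π·0.8706)/(2π)) = 14.7932 → s = 14.7932
radial distance = base radius + s = 31 + 14.7932 = 45.7932

45.7932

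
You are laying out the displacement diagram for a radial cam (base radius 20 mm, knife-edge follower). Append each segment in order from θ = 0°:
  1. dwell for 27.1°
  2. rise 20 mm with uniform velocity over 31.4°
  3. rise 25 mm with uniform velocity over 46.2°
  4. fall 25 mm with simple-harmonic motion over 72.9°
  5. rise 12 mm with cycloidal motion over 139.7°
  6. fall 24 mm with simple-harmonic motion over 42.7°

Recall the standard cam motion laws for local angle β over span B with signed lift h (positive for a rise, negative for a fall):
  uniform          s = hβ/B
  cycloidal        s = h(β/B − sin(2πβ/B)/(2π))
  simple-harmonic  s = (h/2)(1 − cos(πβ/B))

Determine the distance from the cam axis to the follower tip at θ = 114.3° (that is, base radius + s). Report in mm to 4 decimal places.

seg 1 [0°–27.1°] dwell: s stays 0.0000
seg 2 [27.1°–58.5°] uniform, h=20: full span → s += 20 → s = 20.0000
seg 3 [58.5°–104.7°] uniform, h=25: full span → s += 25 → s = 45.0000
seg 4 [104.7°–177.6°] simple-harmonic, h=-25: θ=114.3° here. β=9.6, B=72.9. -25/2·(1 − cos(π·0.1317)) = -1.0545 → s = 43.9455
radial distance = base radius + s = 20 + 43.9455 = 63.9455

63.9455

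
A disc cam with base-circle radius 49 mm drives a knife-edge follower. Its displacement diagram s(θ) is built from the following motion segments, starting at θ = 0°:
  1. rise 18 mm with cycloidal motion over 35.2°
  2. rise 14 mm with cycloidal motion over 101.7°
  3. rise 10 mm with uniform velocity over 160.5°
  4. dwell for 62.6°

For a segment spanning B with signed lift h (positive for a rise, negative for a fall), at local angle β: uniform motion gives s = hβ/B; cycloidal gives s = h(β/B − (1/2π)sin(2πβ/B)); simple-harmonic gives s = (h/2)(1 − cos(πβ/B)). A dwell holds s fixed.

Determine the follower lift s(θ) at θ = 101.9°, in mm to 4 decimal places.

seg 1 [0°–35.2°] cycloidal, h=18: full span → s += 18 → s = 18.0000
seg 2 [35.2°–136.9°] cycloidal, h=14: θ=101.9° here. β=66.7, B=101.7. 14·(0.6559 − sin(2π·0.6559)/(2π)) = 11.0314 → s = 29.0314

29.0314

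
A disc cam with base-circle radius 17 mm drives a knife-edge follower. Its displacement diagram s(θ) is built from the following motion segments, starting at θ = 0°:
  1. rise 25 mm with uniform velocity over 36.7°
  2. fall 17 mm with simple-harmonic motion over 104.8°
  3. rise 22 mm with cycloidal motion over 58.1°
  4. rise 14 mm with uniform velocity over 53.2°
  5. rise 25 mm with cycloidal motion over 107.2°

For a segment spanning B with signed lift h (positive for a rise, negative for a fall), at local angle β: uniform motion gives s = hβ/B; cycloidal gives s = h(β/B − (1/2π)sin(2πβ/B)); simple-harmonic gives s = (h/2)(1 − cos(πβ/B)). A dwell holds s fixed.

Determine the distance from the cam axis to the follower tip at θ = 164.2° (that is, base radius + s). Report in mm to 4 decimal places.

seg 1 [0°–36.7°] uniform, h=25: full span → s += 25 → s = 25.0000
seg 2 [36.7°–141.5°] simple-harmonic, h=-17: full span → s += -17 → s = 8.0000
seg 3 [141.5°–199.6°] cycloidal, h=22: θ=164.2° here. β=22.7, B=58.1. 22·(0.3907 − sin(2π·0.3907)/(2π)) = 6.3756 → s = 14.3756
radial distance = base radius + s = 17 + 14.3756 = 31.3756

31.3756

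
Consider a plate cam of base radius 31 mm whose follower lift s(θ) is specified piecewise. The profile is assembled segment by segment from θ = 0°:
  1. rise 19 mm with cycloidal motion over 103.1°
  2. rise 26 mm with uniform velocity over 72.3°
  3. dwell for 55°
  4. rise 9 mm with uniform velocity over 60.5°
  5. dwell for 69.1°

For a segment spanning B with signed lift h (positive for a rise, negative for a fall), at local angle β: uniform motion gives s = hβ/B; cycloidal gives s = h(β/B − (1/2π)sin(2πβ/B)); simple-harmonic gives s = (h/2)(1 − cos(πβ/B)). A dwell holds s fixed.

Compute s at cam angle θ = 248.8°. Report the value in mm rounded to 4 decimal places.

seg 1 [0°–103.1°] cycloidal, h=19: full span → s += 19 → s = 19.0000
seg 2 [103.1°–175.4°] uniform, h=26: full span → s += 26 → s = 45.0000
seg 3 [175.4°–230.4°] dwell: s stays 45.0000
seg 4 [230.4°–290.9°] uniform, h=9: θ=248.8° here. β=18.4, B=60.5. 9·18.4/60.5 = 2.7372 → s = 47.7372

47.7372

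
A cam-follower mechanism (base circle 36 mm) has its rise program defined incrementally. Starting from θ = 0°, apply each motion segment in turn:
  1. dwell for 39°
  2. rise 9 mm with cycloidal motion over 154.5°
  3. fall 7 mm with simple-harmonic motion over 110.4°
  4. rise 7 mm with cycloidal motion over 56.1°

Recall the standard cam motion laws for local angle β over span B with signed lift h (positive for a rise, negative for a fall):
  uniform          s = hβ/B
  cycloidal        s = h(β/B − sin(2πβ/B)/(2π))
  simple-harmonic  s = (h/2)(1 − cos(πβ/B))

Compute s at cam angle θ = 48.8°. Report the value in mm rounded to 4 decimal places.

seg 1 [0°–39°] dwell: s stays 0.0000
seg 2 [39°–193.5°] cycloidal, h=9: θ=48.8° here. β=9.8, B=154.5. 9·(0.0634 − sin(2π·0.0634)/(2π)) = 0.0150 → s = 0.0150

0.0150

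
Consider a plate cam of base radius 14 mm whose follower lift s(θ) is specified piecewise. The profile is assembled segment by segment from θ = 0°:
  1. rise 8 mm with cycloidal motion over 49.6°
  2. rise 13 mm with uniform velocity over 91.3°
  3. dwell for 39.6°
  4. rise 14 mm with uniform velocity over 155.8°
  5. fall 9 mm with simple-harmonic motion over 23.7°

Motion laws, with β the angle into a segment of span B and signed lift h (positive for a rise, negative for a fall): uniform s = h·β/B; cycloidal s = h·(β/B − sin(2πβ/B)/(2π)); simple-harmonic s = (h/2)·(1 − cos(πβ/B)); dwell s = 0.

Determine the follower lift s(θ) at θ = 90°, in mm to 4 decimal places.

seg 1 [0°–49.6°] cycloidal, h=8: full span → s += 8 → s = 8.0000
seg 2 [49.6°–140.9°] uniform, h=13: θ=90° here. β=40.4, B=91.3. 13·40.4/91.3 = 5.7525 → s = 13.7525

13.7525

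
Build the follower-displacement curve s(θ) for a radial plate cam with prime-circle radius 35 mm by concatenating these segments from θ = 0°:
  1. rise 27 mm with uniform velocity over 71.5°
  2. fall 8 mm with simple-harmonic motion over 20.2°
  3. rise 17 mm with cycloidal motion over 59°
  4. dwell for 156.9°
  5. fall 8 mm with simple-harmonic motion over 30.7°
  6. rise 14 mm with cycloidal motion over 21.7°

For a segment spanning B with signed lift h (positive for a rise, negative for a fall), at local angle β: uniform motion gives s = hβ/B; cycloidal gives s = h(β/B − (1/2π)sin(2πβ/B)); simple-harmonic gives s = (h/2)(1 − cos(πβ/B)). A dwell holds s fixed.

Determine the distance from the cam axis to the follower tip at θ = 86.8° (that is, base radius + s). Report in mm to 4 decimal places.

seg 1 [0°–71.5°] uniform, h=27: full span → s += 27 → s = 27.0000
seg 2 [71.5°–91.7°] simple-harmonic, h=-8: θ=86.8° here. β=15.3, B=20.2. -8/2·(1 − cos(π·0.7574)) = -6.8936 → s = 20.1064
radial distance = base radius + s = 35 + 20.1064 = 55.1064

55.1064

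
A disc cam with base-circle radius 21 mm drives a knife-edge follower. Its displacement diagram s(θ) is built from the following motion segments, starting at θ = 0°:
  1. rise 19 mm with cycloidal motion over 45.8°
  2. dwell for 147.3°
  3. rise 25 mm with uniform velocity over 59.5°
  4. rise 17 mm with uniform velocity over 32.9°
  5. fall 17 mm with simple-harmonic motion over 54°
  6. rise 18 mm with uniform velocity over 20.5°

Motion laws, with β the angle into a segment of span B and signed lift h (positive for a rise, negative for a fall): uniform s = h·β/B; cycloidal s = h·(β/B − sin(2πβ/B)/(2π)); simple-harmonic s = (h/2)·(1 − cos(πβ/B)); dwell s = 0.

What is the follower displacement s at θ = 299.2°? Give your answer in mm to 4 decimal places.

seg 1 [0°–45.8°] cycloidal, h=19: full span → s += 19 → s = 19.0000
seg 2 [45.8°–193.1°] dwell: s stays 19.0000
seg 3 [193.1°–252.6°] uniform, h=25: full span → s += 25 → s = 44.0000
seg 4 [252.6°–285.5°] uniform, h=17: full span → s += 17 → s = 61.0000
seg 5 [285.5°–339.5°] simple-harmonic, h=-17: θ=299.2° here. β=13.7, B=54. -17/2·(1 − cos(π·0.2537)) = -2.5599 → s = 58.4401

58.4401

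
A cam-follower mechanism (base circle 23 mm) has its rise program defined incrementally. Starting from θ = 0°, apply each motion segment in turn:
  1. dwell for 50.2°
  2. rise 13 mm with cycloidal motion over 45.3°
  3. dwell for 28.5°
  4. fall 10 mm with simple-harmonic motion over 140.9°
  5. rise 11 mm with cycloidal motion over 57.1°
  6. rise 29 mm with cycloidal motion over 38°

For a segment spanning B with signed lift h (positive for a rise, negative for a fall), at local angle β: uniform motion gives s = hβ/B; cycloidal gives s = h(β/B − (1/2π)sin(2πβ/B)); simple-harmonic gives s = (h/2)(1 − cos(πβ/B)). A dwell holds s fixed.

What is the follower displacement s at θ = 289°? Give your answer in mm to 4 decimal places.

seg 1 [0°–50.2°] dwell: s stays 0.0000
seg 2 [50.2°–95.5°] cycloidal, h=13: full span → s += 13 → s = 13.0000
seg 3 [95.5°–124°] dwell: s stays 13.0000
seg 4 [124°–264.9°] simple-harmonic, h=-10: full span → s += -10 → s = 3.0000
seg 5 [264.9°–322°] cycloidal, h=11: θ=289° here. β=24.1, B=57.1. 11·(0.4221 − sin(2π·0.4221)/(2π)) = 3.8193 → s = 6.8193

6.8193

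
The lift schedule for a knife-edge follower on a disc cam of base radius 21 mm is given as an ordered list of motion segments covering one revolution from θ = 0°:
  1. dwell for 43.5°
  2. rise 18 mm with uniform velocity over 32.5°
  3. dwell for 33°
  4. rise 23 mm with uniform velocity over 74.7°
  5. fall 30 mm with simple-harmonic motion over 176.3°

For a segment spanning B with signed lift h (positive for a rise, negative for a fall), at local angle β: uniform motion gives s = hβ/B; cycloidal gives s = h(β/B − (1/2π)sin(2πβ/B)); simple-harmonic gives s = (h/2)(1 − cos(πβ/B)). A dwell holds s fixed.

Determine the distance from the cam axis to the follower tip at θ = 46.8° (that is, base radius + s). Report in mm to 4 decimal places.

seg 1 [0°–43.5°] dwell: s stays 0.0000
seg 2 [43.5°–76°] uniform, h=18: θ=46.8° here. β=3.3, B=32.5. 18·3.3/32.5 = 1.8277 → s = 1.8277
radial distance = base radius + s = 21 + 1.8277 = 22.8277

22.8277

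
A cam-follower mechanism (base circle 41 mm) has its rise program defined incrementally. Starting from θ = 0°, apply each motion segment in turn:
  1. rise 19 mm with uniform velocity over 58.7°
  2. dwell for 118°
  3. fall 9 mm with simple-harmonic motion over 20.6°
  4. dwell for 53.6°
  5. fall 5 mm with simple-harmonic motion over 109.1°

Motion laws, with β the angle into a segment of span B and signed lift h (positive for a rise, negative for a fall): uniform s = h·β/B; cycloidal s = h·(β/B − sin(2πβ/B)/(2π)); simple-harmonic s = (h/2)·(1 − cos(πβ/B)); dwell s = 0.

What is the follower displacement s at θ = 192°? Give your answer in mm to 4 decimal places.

seg 1 [0°–58.7°] uniform, h=19: full span → s += 19 → s = 19.0000
seg 2 [58.7°–176.7°] dwell: s stays 19.0000
seg 3 [176.7°–197.3°] simple-harmonic, h=-9: θ=192° here. β=15.3, B=20.6. -9/2·(1 − cos(π·0.7427)) = -7.6084 → s = 11.3916

11.3916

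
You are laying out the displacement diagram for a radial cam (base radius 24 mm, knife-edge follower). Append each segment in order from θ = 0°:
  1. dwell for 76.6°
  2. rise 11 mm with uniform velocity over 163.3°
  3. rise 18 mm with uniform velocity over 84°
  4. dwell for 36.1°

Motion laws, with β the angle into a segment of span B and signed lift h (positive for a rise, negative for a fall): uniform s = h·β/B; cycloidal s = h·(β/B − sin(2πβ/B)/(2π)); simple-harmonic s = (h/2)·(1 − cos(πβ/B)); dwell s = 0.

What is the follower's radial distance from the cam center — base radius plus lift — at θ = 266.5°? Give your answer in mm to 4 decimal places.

seg 1 [0°–76.6°] dwell: s stays 0.0000
seg 2 [76.6°–239.9°] uniform, h=11: full span → s += 11 → s = 11.0000
seg 3 [239.9°–323.9°] uniform, h=18: θ=266.5° here. β=26.6, B=84. 18·26.6/84 = 5.7000 → s = 16.7000
radial distance = base radius + s = 24 + 16.7000 = 40.7000

40.7000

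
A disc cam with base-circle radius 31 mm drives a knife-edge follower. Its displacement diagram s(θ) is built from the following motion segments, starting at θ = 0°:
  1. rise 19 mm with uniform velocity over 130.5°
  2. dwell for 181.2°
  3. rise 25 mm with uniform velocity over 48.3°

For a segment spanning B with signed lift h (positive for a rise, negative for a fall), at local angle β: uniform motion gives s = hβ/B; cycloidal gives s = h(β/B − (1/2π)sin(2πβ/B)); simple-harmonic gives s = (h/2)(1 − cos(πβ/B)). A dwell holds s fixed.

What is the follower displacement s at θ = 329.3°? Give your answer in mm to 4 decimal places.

seg 1 [0°–130.5°] uniform, h=19: full span → s += 19 → s = 19.0000
seg 2 [130.5°–311.7°] dwell: s stays 19.0000
seg 3 [311.7°–360°] uniform, h=25: θ=329.3° here. β=17.6, B=48.3. 25·17.6/48.3 = 9.1097 → s = 28.1097

28.1097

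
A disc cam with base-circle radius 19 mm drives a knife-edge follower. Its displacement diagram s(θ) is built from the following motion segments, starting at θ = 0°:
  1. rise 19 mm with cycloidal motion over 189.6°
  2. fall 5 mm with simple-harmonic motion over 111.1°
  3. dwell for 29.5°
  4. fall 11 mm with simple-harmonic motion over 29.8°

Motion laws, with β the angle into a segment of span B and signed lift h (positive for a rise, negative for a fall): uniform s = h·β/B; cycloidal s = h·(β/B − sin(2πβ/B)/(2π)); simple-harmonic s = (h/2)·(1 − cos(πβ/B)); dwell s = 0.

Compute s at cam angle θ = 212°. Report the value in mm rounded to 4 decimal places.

seg 1 [0°–189.6°] cycloidal, h=19: full span → s += 19 → s = 19.0000
seg 2 [189.6°–300.7°] simple-harmonic, h=-5: θ=212° here. β=22.4, B=111.1. -5/2·(1 − cos(π·0.2016)) = -0.4850 → s = 18.5150

18.5150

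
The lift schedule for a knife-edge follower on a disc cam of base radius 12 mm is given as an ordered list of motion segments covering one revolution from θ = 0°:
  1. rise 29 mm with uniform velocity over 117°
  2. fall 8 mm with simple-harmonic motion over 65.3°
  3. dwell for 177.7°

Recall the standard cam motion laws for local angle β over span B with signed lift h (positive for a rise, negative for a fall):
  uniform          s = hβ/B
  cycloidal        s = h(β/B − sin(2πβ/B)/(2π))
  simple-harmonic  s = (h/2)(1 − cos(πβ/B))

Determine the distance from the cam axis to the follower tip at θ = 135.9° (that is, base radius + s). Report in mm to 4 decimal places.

seg 1 [0°–117°] uniform, h=29: full span → s += 29 → s = 29.0000
seg 2 [117°–182.3°] simple-harmonic, h=-8: θ=135.9° here. β=18.9, B=65.3. -8/2·(1 − cos(π·0.2894)) = -1.5427 → s = 27.4573
radial distance = base radius + s = 12 + 27.4573 = 39.4573

39.4573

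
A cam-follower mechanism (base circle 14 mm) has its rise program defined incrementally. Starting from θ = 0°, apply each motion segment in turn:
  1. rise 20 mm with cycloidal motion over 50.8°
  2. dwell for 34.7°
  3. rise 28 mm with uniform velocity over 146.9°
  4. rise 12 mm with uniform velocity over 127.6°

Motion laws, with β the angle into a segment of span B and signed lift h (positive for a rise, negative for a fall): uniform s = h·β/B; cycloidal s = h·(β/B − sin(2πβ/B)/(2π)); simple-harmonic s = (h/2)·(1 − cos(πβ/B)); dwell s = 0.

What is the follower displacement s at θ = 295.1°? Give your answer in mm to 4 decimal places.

seg 1 [0°–50.8°] cycloidal, h=20: full span → s += 20 → s = 20.0000
seg 2 [50.8°–85.5°] dwell: s stays 20.0000
seg 3 [85.5°–232.4°] uniform, h=28: full span → s += 28 → s = 48.0000
seg 4 [232.4°–360°] uniform, h=12: θ=295.1° here. β=62.7, B=127.6. 12·62.7/127.6 = 5.8966 → s = 53.8966

53.8966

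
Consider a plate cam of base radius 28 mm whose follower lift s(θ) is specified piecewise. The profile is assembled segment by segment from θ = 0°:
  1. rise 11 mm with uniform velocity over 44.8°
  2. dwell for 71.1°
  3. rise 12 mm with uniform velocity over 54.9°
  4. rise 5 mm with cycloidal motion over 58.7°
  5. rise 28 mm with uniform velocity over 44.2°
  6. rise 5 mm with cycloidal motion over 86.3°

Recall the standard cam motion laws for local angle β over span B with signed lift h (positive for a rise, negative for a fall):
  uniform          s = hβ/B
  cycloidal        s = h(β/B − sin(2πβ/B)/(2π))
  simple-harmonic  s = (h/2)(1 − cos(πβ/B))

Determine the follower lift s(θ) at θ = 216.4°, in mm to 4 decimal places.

seg 1 [0°–44.8°] uniform, h=11: full span → s += 11 → s = 11.0000
seg 2 [44.8°–115.9°] dwell: s stays 11.0000
seg 3 [115.9°–170.8°] uniform, h=12: full span → s += 12 → s = 23.0000
seg 4 [170.8°–229.5°] cycloidal, h=5: θ=216.4° here. β=45.6, B=58.7. 5·(0.7768 − sin(2π·0.7768)/(2π)) = 4.6686 → s = 27.6686

27.6686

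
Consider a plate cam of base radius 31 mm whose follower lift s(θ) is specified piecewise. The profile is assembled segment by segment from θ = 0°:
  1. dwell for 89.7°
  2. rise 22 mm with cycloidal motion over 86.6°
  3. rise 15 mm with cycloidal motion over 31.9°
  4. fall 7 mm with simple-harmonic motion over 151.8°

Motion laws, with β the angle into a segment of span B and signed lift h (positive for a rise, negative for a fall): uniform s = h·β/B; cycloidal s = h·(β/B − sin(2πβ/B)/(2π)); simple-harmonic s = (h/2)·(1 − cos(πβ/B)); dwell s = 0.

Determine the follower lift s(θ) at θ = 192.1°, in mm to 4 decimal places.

seg 1 [0°–89.7°] dwell: s stays 0.0000
seg 2 [89.7°–176.3°] cycloidal, h=22: full span → s += 22 → s = 22.0000
seg 3 [176.3°–208.2°] cycloidal, h=15: θ=192.1° here. β=15.8, B=31.9. 15·(0.4953 − sin(2π·0.4953)/(2π)) = 7.3589 → s = 29.3589

29.3589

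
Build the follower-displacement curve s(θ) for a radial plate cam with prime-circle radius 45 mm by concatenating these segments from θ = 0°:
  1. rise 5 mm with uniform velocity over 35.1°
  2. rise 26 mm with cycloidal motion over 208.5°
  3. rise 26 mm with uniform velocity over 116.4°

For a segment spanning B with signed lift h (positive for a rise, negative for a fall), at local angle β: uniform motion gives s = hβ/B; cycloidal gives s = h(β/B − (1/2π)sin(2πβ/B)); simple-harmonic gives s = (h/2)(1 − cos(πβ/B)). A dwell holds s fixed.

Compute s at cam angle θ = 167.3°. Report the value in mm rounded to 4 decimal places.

seg 1 [0°–35.1°] uniform, h=5: full span → s += 5 → s = 5.0000
seg 2 [35.1°–243.6°] cycloidal, h=26: θ=167.3° here. β=132.2, B=208.5. 26·(0.6341 − sin(2π·0.6341)/(2π)) = 19.5730 → s = 24.5730

24.5730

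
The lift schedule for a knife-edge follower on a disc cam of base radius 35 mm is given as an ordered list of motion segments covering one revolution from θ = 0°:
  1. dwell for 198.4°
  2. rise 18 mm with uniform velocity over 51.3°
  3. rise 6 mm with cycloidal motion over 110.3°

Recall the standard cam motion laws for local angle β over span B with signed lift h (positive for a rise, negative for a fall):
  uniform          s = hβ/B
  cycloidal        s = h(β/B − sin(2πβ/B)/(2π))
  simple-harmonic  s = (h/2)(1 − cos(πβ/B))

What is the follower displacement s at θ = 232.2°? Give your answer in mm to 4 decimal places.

seg 1 [0°–198.4°] dwell: s stays 0.0000
seg 2 [198.4°–249.7°] uniform, h=18: θ=232.2° here. β=33.8, B=51.3. 18·33.8/51.3 = 11.8596 → s = 11.8596

11.8596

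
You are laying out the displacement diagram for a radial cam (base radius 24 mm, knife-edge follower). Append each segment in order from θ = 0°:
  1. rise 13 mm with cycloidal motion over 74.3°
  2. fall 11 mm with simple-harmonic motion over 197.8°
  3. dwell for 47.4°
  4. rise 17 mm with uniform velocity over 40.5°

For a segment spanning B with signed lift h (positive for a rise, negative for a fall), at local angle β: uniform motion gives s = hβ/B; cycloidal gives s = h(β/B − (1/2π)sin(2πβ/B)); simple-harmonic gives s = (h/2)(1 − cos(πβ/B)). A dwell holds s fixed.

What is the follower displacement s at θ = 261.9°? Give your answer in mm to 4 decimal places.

seg 1 [0°–74.3°] cycloidal, h=13: full span → s += 13 → s = 13.0000
seg 2 [74.3°–272.1°] simple-harmonic, h=-11: θ=261.9° here. β=187.6, B=197.8. -11/2·(1 − cos(π·0.9484)) = -10.9280 → s = 2.0720

2.0720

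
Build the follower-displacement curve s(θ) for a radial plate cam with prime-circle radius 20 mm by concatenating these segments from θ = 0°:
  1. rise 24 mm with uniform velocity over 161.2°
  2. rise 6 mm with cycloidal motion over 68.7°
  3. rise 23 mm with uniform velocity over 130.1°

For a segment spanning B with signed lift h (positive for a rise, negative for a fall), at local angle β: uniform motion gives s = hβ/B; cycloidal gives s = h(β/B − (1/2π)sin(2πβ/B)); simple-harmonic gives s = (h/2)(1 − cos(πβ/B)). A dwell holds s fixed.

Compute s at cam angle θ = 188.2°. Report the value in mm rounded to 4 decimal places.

seg 1 [0°–161.2°] uniform, h=24: full span → s += 24 → s = 24.0000
seg 2 [161.2°–229.9°] cycloidal, h=6: θ=188.2° here. β=27, B=68.7. 6·(0.3930 − sin(2π·0.3930)/(2π)) = 1.7634 → s = 25.7634

25.7634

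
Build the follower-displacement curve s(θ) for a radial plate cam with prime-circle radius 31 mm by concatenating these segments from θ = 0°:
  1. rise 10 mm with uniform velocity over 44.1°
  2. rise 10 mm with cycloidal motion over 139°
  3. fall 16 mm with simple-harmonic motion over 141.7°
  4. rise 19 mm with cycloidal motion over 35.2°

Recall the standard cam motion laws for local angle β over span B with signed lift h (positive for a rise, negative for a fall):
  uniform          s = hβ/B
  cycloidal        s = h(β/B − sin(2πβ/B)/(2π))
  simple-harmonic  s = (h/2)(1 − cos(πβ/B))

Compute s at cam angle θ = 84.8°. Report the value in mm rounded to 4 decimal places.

seg 1 [0°–44.1°] uniform, h=10: full span → s += 10 → s = 10.0000
seg 2 [44.1°–183.1°] cycloidal, h=10: θ=84.8° here. β=40.7, B=139. 10·(0.2928 − sin(2π·0.2928)/(2π)) = 1.3937 → s = 11.3937

11.3937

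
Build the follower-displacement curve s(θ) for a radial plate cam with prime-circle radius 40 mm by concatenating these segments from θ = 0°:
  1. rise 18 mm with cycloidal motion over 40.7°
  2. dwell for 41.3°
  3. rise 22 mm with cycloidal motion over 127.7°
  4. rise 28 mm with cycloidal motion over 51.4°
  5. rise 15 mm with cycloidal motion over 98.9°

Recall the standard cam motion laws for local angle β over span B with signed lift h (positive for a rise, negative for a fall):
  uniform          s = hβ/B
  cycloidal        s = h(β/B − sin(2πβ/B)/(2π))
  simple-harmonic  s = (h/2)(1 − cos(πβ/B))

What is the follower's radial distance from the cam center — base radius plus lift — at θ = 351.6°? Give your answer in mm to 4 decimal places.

seg 1 [0°–40.7°] cycloidal, h=18: full span → s += 18 → s = 18.0000
seg 2 [40.7°–82°] dwell: s stays 18.0000
seg 3 [82°–209.7°] cycloidal, h=22: full span → s += 22 → s = 40.0000
seg 4 [209.7°–261.1°] cycloidal, h=28: full span → s += 28 → s = 68.0000
seg 5 [261.1°–360°] cycloidal, h=15: θ=351.6° here. β=90.5, B=98.9. 15·(0.9151 − sin(2π·0.9151)/(2π)) = 14.9404 → s = 82.9404
radial distance = base radius + s = 40 + 82.9404 = 122.9404

122.9404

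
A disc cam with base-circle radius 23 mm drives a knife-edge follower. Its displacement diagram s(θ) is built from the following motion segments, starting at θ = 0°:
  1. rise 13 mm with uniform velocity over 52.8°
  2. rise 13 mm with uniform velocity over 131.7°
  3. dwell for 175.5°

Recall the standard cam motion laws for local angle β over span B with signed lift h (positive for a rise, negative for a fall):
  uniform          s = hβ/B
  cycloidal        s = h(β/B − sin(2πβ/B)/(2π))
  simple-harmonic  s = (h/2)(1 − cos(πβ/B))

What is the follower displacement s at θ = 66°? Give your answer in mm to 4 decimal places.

seg 1 [0°–52.8°] uniform, h=13: full span → s += 13 → s = 13.0000
seg 2 [52.8°–184.5°] uniform, h=13: θ=66° here. β=13.2, B=131.7. 13·13.2/131.7 = 1.3030 → s = 14.3030

14.3030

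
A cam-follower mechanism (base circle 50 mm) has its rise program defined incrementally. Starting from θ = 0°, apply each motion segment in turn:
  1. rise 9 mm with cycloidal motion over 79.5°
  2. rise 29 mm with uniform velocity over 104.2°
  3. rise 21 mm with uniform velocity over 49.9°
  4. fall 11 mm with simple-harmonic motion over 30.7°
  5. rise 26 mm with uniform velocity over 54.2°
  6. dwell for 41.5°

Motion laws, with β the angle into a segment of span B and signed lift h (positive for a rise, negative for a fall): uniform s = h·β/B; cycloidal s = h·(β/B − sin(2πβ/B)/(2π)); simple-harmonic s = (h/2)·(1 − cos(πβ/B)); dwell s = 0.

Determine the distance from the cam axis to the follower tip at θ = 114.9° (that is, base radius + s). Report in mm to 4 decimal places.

seg 1 [0°–79.5°] cycloidal, h=9: full span → s += 9 → s = 9.0000
seg 2 [79.5°–183.7°] uniform, h=29: θ=114.9° here. β=35.4, B=104.2. 29·35.4/104.2 = 9.8522 → s = 18.8522
radial distance = base radius + s = 50 + 18.8522 = 68.8522

68.8522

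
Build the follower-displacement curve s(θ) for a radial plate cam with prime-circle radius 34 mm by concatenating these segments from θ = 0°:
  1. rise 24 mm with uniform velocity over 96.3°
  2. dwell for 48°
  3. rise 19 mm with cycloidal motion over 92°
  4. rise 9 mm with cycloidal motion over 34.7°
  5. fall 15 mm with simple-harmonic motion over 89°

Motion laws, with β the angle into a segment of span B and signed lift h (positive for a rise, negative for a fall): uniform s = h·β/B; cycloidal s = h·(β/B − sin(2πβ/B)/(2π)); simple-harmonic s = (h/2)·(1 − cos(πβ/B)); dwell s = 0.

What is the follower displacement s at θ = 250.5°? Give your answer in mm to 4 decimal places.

seg 1 [0°–96.3°] uniform, h=24: full span → s += 24 → s = 24.0000
seg 2 [96.3°–144.3°] dwell: s stays 24.0000
seg 3 [144.3°–236.3°] cycloidal, h=19: full span → s += 19 → s = 43.0000
seg 4 [236.3°–271°] cycloidal, h=9: θ=250.5° here. β=14.2, B=34.7. 9·(0.4092 − sin(2π·0.4092)/(2π)) = 2.9096 → s = 45.9096

45.9096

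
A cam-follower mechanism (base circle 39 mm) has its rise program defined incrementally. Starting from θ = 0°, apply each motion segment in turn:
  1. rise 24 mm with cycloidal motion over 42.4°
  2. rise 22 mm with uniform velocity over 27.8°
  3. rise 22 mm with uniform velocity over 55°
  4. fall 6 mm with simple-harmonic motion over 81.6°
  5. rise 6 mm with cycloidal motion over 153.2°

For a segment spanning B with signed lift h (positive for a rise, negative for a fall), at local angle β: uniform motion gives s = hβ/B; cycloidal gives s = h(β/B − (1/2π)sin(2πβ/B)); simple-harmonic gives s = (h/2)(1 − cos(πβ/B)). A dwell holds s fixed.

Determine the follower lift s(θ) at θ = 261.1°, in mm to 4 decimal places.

seg 1 [0°–42.4°] cycloidal, h=24: full span → s += 24 → s = 24.0000
seg 2 [42.4°–70.2°] uniform, h=22: full span → s += 22 → s = 46.0000
seg 3 [70.2°–125.2°] uniform, h=22: full span → s += 22 → s = 68.0000
seg 4 [125.2°–206.8°] simple-harmonic, h=-6: full span → s += -6 → s = 62.0000
seg 5 [206.8°–360°] cycloidal, h=6: θ=261.1° here. β=54.3, B=153.2. 6·(0.3544 − sin(2π·0.3544)/(2π)) = 1.3700 → s = 63.3700

63.3700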